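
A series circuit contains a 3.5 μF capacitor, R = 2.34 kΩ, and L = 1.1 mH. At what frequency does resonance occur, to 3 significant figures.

2.57 kHz

ω₀ = 1/√(LC) = 1/√(0.0011 × 3.5e-06) = 16120 rad/s
f₀ = ω₀/(2π) = 2.57 kHz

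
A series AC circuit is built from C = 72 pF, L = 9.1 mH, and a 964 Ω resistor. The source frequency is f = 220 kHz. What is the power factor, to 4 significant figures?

ω = 2πf = 1.382e+06 rad/s
X_L = ωL = 12580 Ω
X_C = 1/(ωC) = 10050 Ω
Net reactance X = X_L − X_C = 2531 Ω
Z = 964.0 + j2531 Ω
|Z| = √(964.0² + 2531²) = 2709 Ω
∠Z = arctan(2531/964.0) = 69.15°
cos φ = cos(69.15°) = 0.3559

0.3559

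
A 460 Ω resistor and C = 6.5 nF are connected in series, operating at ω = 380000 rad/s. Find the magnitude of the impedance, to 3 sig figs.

X_C = 1/(ωC) = 405 Ω
Z = 460 − j405 Ω
|Z| = √(460² + 405²) = 613 Ω

613 Ω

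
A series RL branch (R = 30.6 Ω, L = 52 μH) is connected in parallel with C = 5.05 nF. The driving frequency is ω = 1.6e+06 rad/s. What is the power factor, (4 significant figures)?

X_L = ωL = 83.20 Ω
X_C = 1/(ωC) = 123.8 Ω
Branch 1 (R+jX_L): Z₁ = 30.60 + j83.20 Ω, |Z₁| = 88.65 Ω
Branch 2 (−jX_C): Z₂ = −j123.8 Ω
Parallel: Z = Z₁Z₂/(Z₁+Z₂), |Z| = 215.9 Ω, ∠Z = 32.78°
cos φ = cos(32.78°) = 0.8408

0.8408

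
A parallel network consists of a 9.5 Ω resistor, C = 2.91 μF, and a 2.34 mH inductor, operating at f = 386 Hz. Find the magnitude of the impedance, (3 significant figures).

5.02 Ω

ω = 2πf = 2425 rad/s
X_L = ωL = 5.68 Ω
X_C = 1/(ωC) = 142 Ω
Parallel: admittances add. Y = 1/R + 1/(jωL) + jωC
Y = (0.105 − j0.169) S
|Y| = 0.199 S → |Z| = 1/|Y| = 5.02 Ω, ∠Z = −∠Y = 58.1°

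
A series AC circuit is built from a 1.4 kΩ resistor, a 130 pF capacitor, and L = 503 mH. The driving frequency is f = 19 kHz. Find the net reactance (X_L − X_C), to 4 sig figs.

-4387 Ω

ω = 2πf = 119400 rad/s
X_L = ωL = 60050 Ω
X_C = 1/(ωC) = 64440 Ω
X = 60050 − 64440 = -4387 Ω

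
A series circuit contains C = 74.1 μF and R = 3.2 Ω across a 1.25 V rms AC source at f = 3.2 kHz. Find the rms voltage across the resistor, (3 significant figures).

1.22 V

ω = 2πf = 20110 rad/s
X_C = 1/(ωC) = 0.671 Ω
Z = 3.20 − j0.671 Ω
|Z| = √(3.20² + 0.671²) = 3.27 Ω
I = V/|Z| = 382 mA
V_R = I·|Z_R| = 0.382 × 3.20 = 1.22 V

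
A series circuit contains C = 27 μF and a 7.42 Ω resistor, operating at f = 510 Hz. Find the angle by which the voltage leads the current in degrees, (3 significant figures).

-57.3°

ω = 2πf = 3204 rad/s
X_C = 1/(ωC) = 11.6 Ω
Z = 7.42 − j11.6 Ω
|Z| = √(7.42² + 11.6²) = 13.7 Ω
∠Z = arctan(-11.6/7.42) = -57.3°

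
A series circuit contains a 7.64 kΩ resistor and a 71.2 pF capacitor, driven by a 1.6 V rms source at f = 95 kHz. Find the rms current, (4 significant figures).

ω = 2πf = 596900 rad/s
X_C = 1/(ωC) = 23530 Ω
Z = 7640 − j23530 Ω
|Z| = √(7640² + 23530²) = 24740 Ω
I = V/|Z| = 1.6/24740 = 64.68 μA

64.68 μA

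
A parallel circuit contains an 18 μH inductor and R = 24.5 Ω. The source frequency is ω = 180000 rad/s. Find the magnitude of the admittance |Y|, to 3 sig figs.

X_L = ωL = 3.24 Ω
Parallel: admittances add. Y = 1/R + 1/(jωL)
Y = (0.0408 − j0.309) S
|Y| = 0.311 S → |Z| = 1/|Y| = 3.21 Ω, ∠Z = −∠Y = 82.5°

311 mS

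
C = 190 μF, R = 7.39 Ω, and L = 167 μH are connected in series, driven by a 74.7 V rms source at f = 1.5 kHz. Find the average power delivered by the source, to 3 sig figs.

ω = 2πf = 9425 rad/s
X_L = ωL = 1.57 Ω
X_C = 1/(ωC) = 0.558 Ω
Net reactance X = X_L − X_C = 1.02 Ω
Z = 7.39 + j1.02 Ω
|Z| = √(7.39² + 1.02²) = 7.46 Ω
∠Z = arctan(1.02/7.39) = 7.82°
I = V/|Z| = 10.0 A
P = VI cos φ = 74.7 × 10.0 × cos(7.82°) = 741 W

741 W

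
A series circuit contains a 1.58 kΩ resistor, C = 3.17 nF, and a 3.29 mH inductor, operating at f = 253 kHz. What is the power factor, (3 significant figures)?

0.300

ω = 2πf = 1.59e+06 rad/s
X_L = ωL = 5230 Ω
X_C = 1/(ωC) = 198 Ω
Net reactance X = X_L − X_C = 5030 Ω
Z = 1580 + j5030 Ω
|Z| = √(1580² + 5030²) = 5270 Ω
∠Z = arctan(5030/1580) = 72.6°
cos φ = cos(72.6°) = 0.300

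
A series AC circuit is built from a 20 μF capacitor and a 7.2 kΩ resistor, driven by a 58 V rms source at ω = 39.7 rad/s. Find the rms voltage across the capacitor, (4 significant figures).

X_C = 1/(ωC) = 1259 Ω
Z = 7200 − j1259 Ω
|Z| = √(7200² + 1259²) = 7309 Ω
I = V/|Z| = 7.935 mA
V_C = I·|Z_C| = 0.007935 × 1259 = 9.994 V

9.994 V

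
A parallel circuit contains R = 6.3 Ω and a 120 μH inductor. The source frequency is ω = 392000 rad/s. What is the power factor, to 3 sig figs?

X_L = ωL = 47.0 Ω
Parallel: admittances add. Y = 1/R + 1/(jωL)
Y = (0.159 − j0.0213) S
|Y| = 0.160 S → |Z| = 1/|Y| = 6.24 Ω, ∠Z = −∠Y = 7.63°
cos φ = cos(7.63°) = 0.991

0.991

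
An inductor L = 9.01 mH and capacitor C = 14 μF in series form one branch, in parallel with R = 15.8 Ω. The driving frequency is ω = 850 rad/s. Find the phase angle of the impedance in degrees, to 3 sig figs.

X_L = ωL = 7.66 Ω
X_C = 1/(ωC) = 84.0 Ω
Branch 1: Z₁ = R = 15.8 Ω
Branch 2 (series LC): Z₂ = j(X_L − X_C) = −j76.4 Ω
Parallel: Z = Z₁Z₂/(Z₁+Z₂), |Z| = 15.5 Ω, ∠Z = -11.7°

-11.7°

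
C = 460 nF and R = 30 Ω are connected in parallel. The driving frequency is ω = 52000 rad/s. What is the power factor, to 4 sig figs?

X_C = 1/(ωC) = 41.81 Ω
Parallel: admittances add. Y = 1/R + jωC
Y = (0.03333 + j0.02392) S
|Y| = 0.04103 S → |Z| = 1/|Y| = 24.37 Ω, ∠Z = −∠Y = -35.66°
cos φ = cos(-35.66°) = 0.8125

0.8125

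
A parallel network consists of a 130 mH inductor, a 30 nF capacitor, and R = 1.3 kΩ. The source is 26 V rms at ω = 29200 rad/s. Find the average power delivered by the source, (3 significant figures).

X_L = ωL = 3800 Ω
X_C = 1/(ωC) = 1140 Ω
Parallel: admittances add. Y = 1/R + 1/(jωL) + jωC
Y = (0.000769 + j0.000613) S
|Y| = 0.000983 S → |Z| = 1/|Y| = 1020 Ω, ∠Z = −∠Y = -38.5°
I = V/|Z| = 25.6 mA
P = VI cos φ = 26 × 0.0256 × cos(-38.5°) = 520 mW

520 mW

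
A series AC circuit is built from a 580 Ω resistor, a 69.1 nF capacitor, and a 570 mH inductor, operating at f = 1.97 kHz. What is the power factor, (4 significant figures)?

ω = 2πf = 12380 rad/s
X_L = ωL = 7055 Ω
X_C = 1/(ωC) = 1169 Ω
Net reactance X = X_L − X_C = 5886 Ω
Z = 580.0 + j5886 Ω
|Z| = √(580.0² + 5886²) = 5915 Ω
∠Z = arctan(5886/580.0) = 84.37°
cos φ = cos(84.37°) = 0.09806

0.09806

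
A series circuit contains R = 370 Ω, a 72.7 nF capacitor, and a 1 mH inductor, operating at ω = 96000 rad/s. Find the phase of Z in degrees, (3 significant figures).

-7.28°

X_L = ωL = 96.0 Ω
X_C = 1/(ωC) = 143 Ω
Net reactance X = X_L − X_C = -47.3 Ω
Z = 370 − j47.3 Ω
|Z| = √(370² + 47.3²) = 373 Ω
∠Z = arctan(-47.3/370) = -7.28°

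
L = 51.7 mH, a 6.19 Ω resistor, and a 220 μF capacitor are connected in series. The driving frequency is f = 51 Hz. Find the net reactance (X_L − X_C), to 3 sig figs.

ω = 2πf = 320.4 rad/s
X_L = ωL = 16.6 Ω
X_C = 1/(ωC) = 14.2 Ω
X = 16.6 − 14.2 = 2.38 Ω

2.38 Ω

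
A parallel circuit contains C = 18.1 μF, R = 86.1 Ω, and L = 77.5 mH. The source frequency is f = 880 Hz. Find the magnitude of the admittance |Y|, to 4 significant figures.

98.43 mS

ω = 2πf = 5529 rad/s
X_L = ωL = 428.5 Ω
X_C = 1/(ωC) = 9.992 Ω
Parallel: admittances add. Y = 1/R + 1/(jωL) + jωC
Y = (0.01161 + j0.09774) S
|Y| = 0.09843 S → |Z| = 1/|Y| = 10.16 Ω, ∠Z = −∠Y = -83.22°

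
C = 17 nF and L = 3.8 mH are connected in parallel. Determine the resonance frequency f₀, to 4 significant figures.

ω₀ = 1/√(LC) = 1/√(0.0038 × 1.7e-08) = 124400 rad/s
f₀ = ω₀/(2π) = 19.80 kHz

19.80 kHz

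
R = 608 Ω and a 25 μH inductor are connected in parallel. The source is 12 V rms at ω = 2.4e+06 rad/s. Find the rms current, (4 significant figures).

201.0 mA

X_L = ωL = 60.00 Ω
Parallel: admittances add. Y = 1/R + 1/(jωL)
Y = (0.001645 − j0.01667) S
|Y| = 0.01675 S → |Z| = 1/|Y| = 59.71 Ω, ∠Z = −∠Y = 84.36°
I = V/|Z| = 12/59.71 = 201.0 mA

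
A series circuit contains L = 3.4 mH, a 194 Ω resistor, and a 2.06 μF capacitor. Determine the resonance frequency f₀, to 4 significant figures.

ω₀ = 1/√(LC) = 1/√(0.0034 × 2.06e-06) = 11950 rad/s
f₀ = ω₀/(2π) = 1.902 kHz

1.902 kHz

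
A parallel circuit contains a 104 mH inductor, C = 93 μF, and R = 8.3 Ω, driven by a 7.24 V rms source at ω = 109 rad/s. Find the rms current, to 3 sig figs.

X_L = ωL = 11.3 Ω
X_C = 1/(ωC) = 98.6 Ω
Parallel: admittances add. Y = 1/R + 1/(jωL) + jωC
Y = (0.120 − j0.0781) S
|Y| = 0.144 S → |Z| = 1/|Y| = 6.97 Ω, ∠Z = −∠Y = 32.9°
I = V/|Z| = 7.24/6.97 = 1.04 A

1.04 A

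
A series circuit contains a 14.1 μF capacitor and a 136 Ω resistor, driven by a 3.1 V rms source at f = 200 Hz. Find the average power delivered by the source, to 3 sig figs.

60.3 mW

ω = 2πf = 1257 rad/s
X_C = 1/(ωC) = 56.4 Ω
Z = 136 − j56.4 Ω
|Z| = √(136² + 56.4²) = 147 Ω
∠Z = arctan(-56.4/136) = -22.5°
I = V/|Z| = 21.1 mA
P = VI cos φ = 3.1 × 0.0211 × cos(-22.5°) = 60.3 mW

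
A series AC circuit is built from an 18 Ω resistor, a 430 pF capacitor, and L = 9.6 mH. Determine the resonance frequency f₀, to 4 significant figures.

78.33 kHz

ω₀ = 1/√(LC) = 1/√(0.0096 × 4.3e-10) = 492200 rad/s
f₀ = ω₀/(2π) = 78.33 kHz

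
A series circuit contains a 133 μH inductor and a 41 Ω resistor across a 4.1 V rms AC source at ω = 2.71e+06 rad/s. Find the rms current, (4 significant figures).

11.30 mA

X_L = ωL = 360.4 Ω
Z = 41.00 + j360.4 Ω
|Z| = √(41.00² + 360.4²) = 362.8 Ω
I = V/|Z| = 4.1/362.8 = 11.30 mA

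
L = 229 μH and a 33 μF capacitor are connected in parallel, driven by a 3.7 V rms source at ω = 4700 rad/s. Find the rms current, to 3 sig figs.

2.86 A

X_L = ωL = 1.08 Ω
X_C = 1/(ωC) = 6.45 Ω
Parallel: admittances add. Y = 1/(jωL) + jωC
Y = (0 − j0.774) S
|Y| = 0.774 S → |Z| = 1/|Y| = 1.29 Ω, ∠Z = −∠Y = 90.0°
I = V/|Z| = 3.7/1.29 = 2.86 A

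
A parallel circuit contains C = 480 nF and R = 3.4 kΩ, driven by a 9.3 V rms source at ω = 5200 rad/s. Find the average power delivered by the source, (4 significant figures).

X_C = 1/(ωC) = 400.6 Ω
Parallel: admittances add. Y = 1/R + jωC
Y = (0.0002941 + j0.002496) S
|Y| = 0.002513 S → |Z| = 1/|Y| = 397.9 Ω, ∠Z = −∠Y = -83.28°
I = V/|Z| = 23.37 mA
P = VI cos φ = 9.3 × 0.02337 × cos(-83.28°) = 25.44 mW

25.44 mW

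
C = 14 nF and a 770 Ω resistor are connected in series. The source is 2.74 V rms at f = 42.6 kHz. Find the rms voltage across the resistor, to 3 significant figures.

2.59 V

ω = 2πf = 267700 rad/s
X_C = 1/(ωC) = 267 Ω
Z = 770 − j267 Ω
|Z| = √(770² + 267²) = 815 Ω
I = V/|Z| = 3.36 mA
V_R = I·|Z_R| = 0.00336 × 770 = 2.59 V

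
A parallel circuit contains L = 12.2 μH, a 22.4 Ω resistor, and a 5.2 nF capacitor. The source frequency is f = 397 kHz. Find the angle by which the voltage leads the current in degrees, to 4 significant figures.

24.01°

ω = 2πf = 2.494e+06 rad/s
X_L = ωL = 30.43 Ω
X_C = 1/(ωC) = 77.10 Ω
Parallel: admittances add. Y = 1/R + 1/(jωL) + jωC
Y = (0.04464 − j0.01989) S
|Y| = 0.04887 S → |Z| = 1/|Y| = 20.46 Ω, ∠Z = −∠Y = 24.01°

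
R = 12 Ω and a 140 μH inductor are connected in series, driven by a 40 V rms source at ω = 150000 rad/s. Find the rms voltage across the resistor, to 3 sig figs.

X_L = ωL = 21.0 Ω
Z = 12.0 + j21.0 Ω
|Z| = √(12.0² + 21.0²) = 24.2 Ω
I = V/|Z| = 1.65 A
V_R = I·|Z_R| = 1.65 × 12.0 = 19.8 V

19.8 V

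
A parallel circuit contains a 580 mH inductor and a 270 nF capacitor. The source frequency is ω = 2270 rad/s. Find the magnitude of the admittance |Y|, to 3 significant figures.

X_L = ωL = 1320 Ω
X_C = 1/(ωC) = 1630 Ω
Parallel: admittances add. Y = 1/(jωL) + jωC
Y = (0 − j0.000147) S
|Y| = 0.000147 S → |Z| = 1/|Y| = 6820 Ω, ∠Z = −∠Y = 90.0°

147 μS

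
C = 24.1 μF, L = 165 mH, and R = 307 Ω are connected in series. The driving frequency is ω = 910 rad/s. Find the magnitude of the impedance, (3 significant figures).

324 Ω

X_L = ωL = 150 Ω
X_C = 1/(ωC) = 45.6 Ω
Net reactance X = X_L − X_C = 105 Ω
Z = 307 + j105 Ω
|Z| = √(307² + 105²) = 324 Ω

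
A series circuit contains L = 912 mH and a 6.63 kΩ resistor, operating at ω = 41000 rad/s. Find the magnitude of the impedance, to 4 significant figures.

X_L = ωL = 37390 Ω
Z = 6630 + j37390 Ω
|Z| = √(6630² + 37390²) = 37980 Ω

37980 Ω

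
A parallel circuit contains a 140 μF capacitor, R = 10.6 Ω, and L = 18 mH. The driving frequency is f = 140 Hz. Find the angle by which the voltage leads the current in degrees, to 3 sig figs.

-32.5°

ω = 2πf = 879.6 rad/s
X_L = ωL = 15.8 Ω
X_C = 1/(ωC) = 8.12 Ω
Parallel: admittances add. Y = 1/R + 1/(jωL) + jωC
Y = (0.0943 + j0.0600) S
|Y| = 0.112 S → |Z| = 1/|Y| = 8.94 Ω, ∠Z = −∠Y = -32.5°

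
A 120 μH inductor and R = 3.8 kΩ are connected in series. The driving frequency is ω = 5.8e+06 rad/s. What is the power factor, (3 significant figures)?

X_L = ωL = 696 Ω
Z = 3800 + j696 Ω
|Z| = √(3800² + 696²) = 3860 Ω
∠Z = arctan(696/3800) = 10.4°
cos φ = cos(10.4°) = 0.984

0.984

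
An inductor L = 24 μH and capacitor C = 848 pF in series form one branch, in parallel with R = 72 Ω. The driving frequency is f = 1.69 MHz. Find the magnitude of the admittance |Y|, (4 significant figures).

15.53 mS

ω = 2πf = 1.062e+07 rad/s
X_L = ωL = 254.8 Ω
X_C = 1/(ωC) = 111.1 Ω
Branch 1: Z₁ = R = 72.00 Ω
Branch 2 (series LC): Z₂ = j(X_L − X_C) = j143.8 Ω
Parallel: Z = Z₁Z₂/(Z₁+Z₂), |Z| = 64.38 Ω, ∠Z = 26.60°
|Y| = 1/|Z| = 15.53 mS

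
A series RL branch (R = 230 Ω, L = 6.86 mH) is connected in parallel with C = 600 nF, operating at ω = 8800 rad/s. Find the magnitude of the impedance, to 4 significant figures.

X_L = ωL = 60.37 Ω
X_C = 1/(ωC) = 189.4 Ω
Branch 1 (R+jX_L): Z₁ = 230.0 + j60.37 Ω, |Z₁| = 237.8 Ω
Branch 2 (−jX_C): Z₂ = −j189.4 Ω
Parallel: Z = Z₁Z₂/(Z₁+Z₂), |Z| = 170.8 Ω, ∠Z = -46.00°

170.8 Ω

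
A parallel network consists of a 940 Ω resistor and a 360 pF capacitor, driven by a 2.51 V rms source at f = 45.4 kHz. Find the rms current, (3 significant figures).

2.68 mA

ω = 2πf = 285300 rad/s
X_C = 1/(ωC) = 9740 Ω
Parallel: admittances add. Y = 1/R + jωC
Y = (0.00106 + j0.000103) S
|Y| = 0.00107 S → |Z| = 1/|Y| = 936 Ω, ∠Z = −∠Y = -5.51°
I = V/|Z| = 2.51/936 = 2.68 mA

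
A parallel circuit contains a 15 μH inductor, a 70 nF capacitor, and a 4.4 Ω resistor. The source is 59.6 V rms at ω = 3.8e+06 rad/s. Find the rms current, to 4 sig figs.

X_L = ωL = 57.00 Ω
X_C = 1/(ωC) = 3.759 Ω
Parallel: admittances add. Y = 1/R + 1/(jωL) + jωC
Y = (0.2273 + j0.2485) S
|Y| = 0.3367 S → |Z| = 1/|Y| = 2.970 Ω, ∠Z = −∠Y = -47.55°
I = V/|Z| = 59.6/2.970 = 20.07 A

20.07 A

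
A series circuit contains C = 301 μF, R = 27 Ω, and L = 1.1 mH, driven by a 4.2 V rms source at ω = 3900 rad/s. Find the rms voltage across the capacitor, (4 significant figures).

X_L = ωL = 4.290 Ω
X_C = 1/(ωC) = 0.8519 Ω
Net reactance X = X_L − X_C = 3.438 Ω
Z = 27.00 + j3.438 Ω
|Z| = √(27.00² + 3.438²) = 27.22 Ω
I = V/|Z| = 154.3 mA
V_C = I·|Z_C| = 0.1543 × 0.8519 = 0.1315 V

0.1315 V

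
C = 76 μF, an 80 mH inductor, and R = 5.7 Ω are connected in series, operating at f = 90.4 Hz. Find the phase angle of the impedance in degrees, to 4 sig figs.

75.65°

ω = 2πf = 568.0 rad/s
X_L = ωL = 45.44 Ω
X_C = 1/(ωC) = 23.17 Ω
Net reactance X = X_L − X_C = 22.27 Ω
Z = 5.700 + j22.27 Ω
|Z| = √(5.700² + 22.27²) = 22.99 Ω
∠Z = arctan(22.27/5.700) = 75.65°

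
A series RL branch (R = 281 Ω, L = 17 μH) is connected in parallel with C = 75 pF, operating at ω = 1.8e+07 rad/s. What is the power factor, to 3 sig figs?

0.968

X_L = ωL = 306 Ω
X_C = 1/(ωC) = 741 Ω
Branch 1 (R+jX_L): Z₁ = 281 + j306 Ω, |Z₁| = 415 Ω
Branch 2 (−jX_C): Z₂ = −j741 Ω
Parallel: Z = Z₁Z₂/(Z₁+Z₂), |Z| = 594 Ω, ∠Z = 14.6°
cos φ = cos(14.6°) = 0.968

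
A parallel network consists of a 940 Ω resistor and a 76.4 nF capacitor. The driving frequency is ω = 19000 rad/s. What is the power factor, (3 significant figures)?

X_C = 1/(ωC) = 689 Ω
Parallel: admittances add. Y = 1/R + jωC
Y = (0.00106 + j0.00145) S
|Y| = 0.00180 S → |Z| = 1/|Y| = 556 Ω, ∠Z = −∠Y = -53.8°
cos φ = cos(-53.8°) = 0.591

0.591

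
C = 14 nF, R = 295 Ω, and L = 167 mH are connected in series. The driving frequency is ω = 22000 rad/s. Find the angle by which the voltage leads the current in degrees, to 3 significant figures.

55.4°

X_L = ωL = 3670 Ω
X_C = 1/(ωC) = 3250 Ω
Net reactance X = X_L − X_C = 427 Ω
Z = 295 + j427 Ω
|Z| = √(295² + 427²) = 519 Ω
∠Z = arctan(427/295) = 55.4°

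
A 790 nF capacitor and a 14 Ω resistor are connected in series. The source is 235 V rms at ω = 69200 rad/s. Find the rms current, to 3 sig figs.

10.2 A

X_C = 1/(ωC) = 18.3 Ω
Z = 14.0 − j18.3 Ω
|Z| = √(14.0² + 18.3²) = 23.0 Ω
I = V/|Z| = 235/23.0 = 10.2 A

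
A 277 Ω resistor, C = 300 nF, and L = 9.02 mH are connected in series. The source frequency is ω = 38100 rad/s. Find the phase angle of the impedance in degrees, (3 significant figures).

42.8°

X_L = ωL = 344 Ω
X_C = 1/(ωC) = 87.5 Ω
Net reactance X = X_L − X_C = 256 Ω
Z = 277 + j256 Ω
|Z| = √(277² + 256²) = 377 Ω
∠Z = arctan(256/277) = 42.8°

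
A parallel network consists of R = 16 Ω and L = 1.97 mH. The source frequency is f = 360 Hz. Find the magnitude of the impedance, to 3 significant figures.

ω = 2πf = 2262 rad/s
X_L = ωL = 4.46 Ω
Parallel: admittances add. Y = 1/R + 1/(jωL)
Y = (0.0625 − j0.224) S
|Y| = 0.233 S → |Z| = 1/|Y| = 4.29 Ω, ∠Z = −∠Y = 74.4°

4.29 Ω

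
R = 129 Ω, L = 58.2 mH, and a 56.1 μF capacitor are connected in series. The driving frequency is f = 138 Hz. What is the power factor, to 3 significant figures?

0.974

ω = 2πf = 867.1 rad/s
X_L = ωL = 50.5 Ω
X_C = 1/(ωC) = 20.6 Ω
Net reactance X = X_L − X_C = 29.9 Ω
Z = 129 + j29.9 Ω
|Z| = √(129² + 29.9²) = 132 Ω
∠Z = arctan(29.9/129) = 13.1°
cos φ = cos(13.1°) = 0.974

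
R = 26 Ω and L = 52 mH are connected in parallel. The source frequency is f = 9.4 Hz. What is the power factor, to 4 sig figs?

ω = 2πf = 59.06 rad/s
X_L = ωL = 3.071 Ω
Parallel: admittances add. Y = 1/R + 1/(jωL)
Y = (0.03846 − j0.3256) S
|Y| = 0.3279 S → |Z| = 1/|Y| = 3.050 Ω, ∠Z = −∠Y = 83.26°
cos φ = cos(83.26°) = 0.1173

0.1173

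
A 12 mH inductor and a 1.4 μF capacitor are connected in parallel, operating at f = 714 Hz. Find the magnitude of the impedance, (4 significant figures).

81.33 Ω

ω = 2πf = 4486 rad/s
X_L = ωL = 53.83 Ω
X_C = 1/(ωC) = 159.2 Ω
Parallel: admittances add. Y = 1/(jωL) + jωC
Y = (0 − j0.01229) S
|Y| = 0.01229 S → |Z| = 1/|Y| = 81.33 Ω, ∠Z = −∠Y = 90.00°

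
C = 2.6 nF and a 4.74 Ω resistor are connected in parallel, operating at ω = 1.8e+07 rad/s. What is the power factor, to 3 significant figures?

0.976

X_C = 1/(ωC) = 21.4 Ω
Parallel: admittances add. Y = 1/R + jωC
Y = (0.211 + j0.0468) S
|Y| = 0.216 S → |Z| = 1/|Y| = 4.63 Ω, ∠Z = −∠Y = -12.5°
cos φ = cos(-12.5°) = 0.976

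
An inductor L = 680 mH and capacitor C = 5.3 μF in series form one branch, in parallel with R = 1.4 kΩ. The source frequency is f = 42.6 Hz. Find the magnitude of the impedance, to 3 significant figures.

490 Ω

ω = 2πf = 267.7 rad/s
X_L = ωL = 182 Ω
X_C = 1/(ωC) = 705 Ω
Branch 1: Z₁ = R = 1400 Ω
Branch 2 (series LC): Z₂ = j(X_L − X_C) = −j523 Ω
Parallel: Z = Z₁Z₂/(Z₁+Z₂), |Z| = 490 Ω, ∠Z = -69.5°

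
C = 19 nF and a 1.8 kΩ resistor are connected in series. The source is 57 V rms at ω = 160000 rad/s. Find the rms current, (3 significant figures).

31.2 mA

X_C = 1/(ωC) = 329 Ω
Z = 1800 − j329 Ω
|Z| = √(1800² + 329²) = 1830 Ω
I = V/|Z| = 57/1830 = 31.2 mA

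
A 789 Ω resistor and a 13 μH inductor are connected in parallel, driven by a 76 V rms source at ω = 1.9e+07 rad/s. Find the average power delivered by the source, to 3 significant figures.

X_L = ωL = 247 Ω
Parallel: admittances add. Y = 1/R + 1/(jωL)
Y = (0.00127 − j0.00405) S
|Y| = 0.00424 S → |Z| = 1/|Y| = 236 Ω, ∠Z = −∠Y = 72.6°
I = V/|Z| = 322 mA
P = VI cos φ = 76 × 0.322 × cos(72.6°) = 7.32 W

7.32 W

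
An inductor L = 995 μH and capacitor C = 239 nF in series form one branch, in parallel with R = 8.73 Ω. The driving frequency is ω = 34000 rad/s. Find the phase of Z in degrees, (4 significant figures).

-5.588°

X_L = ωL = 33.83 Ω
X_C = 1/(ωC) = 123.1 Ω
Branch 1: Z₁ = R = 8.730 Ω
Branch 2 (series LC): Z₂ = j(X_L − X_C) = −j89.23 Ω
Parallel: Z = Z₁Z₂/(Z₁+Z₂), |Z| = 8.689 Ω, ∠Z = -5.588°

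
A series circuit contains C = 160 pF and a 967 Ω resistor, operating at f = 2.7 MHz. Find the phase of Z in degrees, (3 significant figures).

ω = 2πf = 1.696e+07 rad/s
X_C = 1/(ωC) = 368 Ω
Z = 967 − j368 Ω
|Z| = √(967² + 368²) = 1030 Ω
∠Z = arctan(-368/967) = -20.9°

-20.9°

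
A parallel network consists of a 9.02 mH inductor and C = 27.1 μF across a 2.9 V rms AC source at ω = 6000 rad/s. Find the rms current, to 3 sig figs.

X_L = ωL = 54.1 Ω
X_C = 1/(ωC) = 6.15 Ω
Parallel: admittances add. Y = 1/(jωL) + jωC
Y = (0 + j0.144) S
|Y| = 0.144 S → |Z| = 1/|Y| = 6.94 Ω, ∠Z = −∠Y = -90.0°
I = V/|Z| = 2.9/6.94 = 418 mA

418 mA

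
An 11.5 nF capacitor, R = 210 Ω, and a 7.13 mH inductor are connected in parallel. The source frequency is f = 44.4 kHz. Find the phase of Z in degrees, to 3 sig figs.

-29.6°

ω = 2πf = 279000 rad/s
X_L = ωL = 1990 Ω
X_C = 1/(ωC) = 312 Ω
Parallel: admittances add. Y = 1/R + 1/(jωL) + jωC
Y = (0.00476 + j0.00271) S
|Y| = 0.00548 S → |Z| = 1/|Y| = 183 Ω, ∠Z = −∠Y = -29.6°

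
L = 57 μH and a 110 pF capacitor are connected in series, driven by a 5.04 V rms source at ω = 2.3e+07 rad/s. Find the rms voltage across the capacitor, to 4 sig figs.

X_L = ωL = 1311 Ω
X_C = 1/(ωC) = 395.3 Ω
Net reactance X = X_L − X_C = 915.7 Ω
Z = j915.7 Ω
|Z| = √(0² + 915.7²) = 915.7 Ω
I = V/|Z| = 5.504 mA
V_C = I·|Z_C| = 0.005504 × 395.3 = 2.175 V

2.175 V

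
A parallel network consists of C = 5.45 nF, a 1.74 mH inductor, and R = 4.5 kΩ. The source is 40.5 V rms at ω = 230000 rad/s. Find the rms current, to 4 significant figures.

X_L = ωL = 400.2 Ω
X_C = 1/(ωC) = 797.8 Ω
Parallel: admittances add. Y = 1/R + 1/(jωL) + jωC
Y = (0.0002222 − j0.001245) S
|Y| = 0.001265 S → |Z| = 1/|Y| = 790.6 Ω, ∠Z = −∠Y = 79.88°
I = V/|Z| = 40.5/790.6 = 51.23 mA

51.23 mA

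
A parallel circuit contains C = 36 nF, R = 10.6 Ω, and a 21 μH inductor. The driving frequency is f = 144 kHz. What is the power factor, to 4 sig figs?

0.9781

ω = 2πf = 904800 rad/s
X_L = ωL = 19.00 Ω
X_C = 1/(ωC) = 30.70 Ω
Parallel: admittances add. Y = 1/R + 1/(jωL) + jωC
Y = (0.09434 − j0.02006) S
|Y| = 0.09645 S → |Z| = 1/|Y| = 10.37 Ω, ∠Z = −∠Y = 12.00°
cos φ = cos(12.00°) = 0.9781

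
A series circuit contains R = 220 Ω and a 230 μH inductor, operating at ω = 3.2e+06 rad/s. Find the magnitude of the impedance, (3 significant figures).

768 Ω

X_L = ωL = 736 Ω
Z = 220 + j736 Ω
|Z| = √(220² + 736²) = 768 Ω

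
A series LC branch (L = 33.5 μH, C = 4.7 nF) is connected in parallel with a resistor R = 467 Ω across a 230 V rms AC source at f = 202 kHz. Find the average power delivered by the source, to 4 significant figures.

113.3 W

ω = 2πf = 1.269e+06 rad/s
X_L = ωL = 42.52 Ω
X_C = 1/(ωC) = 167.6 Ω
Branch 1: Z₁ = R = 467.0 Ω
Branch 2 (series LC): Z₂ = j(X_L − X_C) = −j125.1 Ω
Parallel: Z = Z₁Z₂/(Z₁+Z₂), |Z| = 120.9 Ω, ∠Z = -75.00°
I = V/|Z| = 1.903 A
P = VI cos φ = 230 × 1.903 × cos(-75.00°) = 113.3 W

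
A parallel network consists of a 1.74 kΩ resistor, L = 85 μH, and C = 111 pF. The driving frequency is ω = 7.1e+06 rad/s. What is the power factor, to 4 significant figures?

X_L = ωL = 603.5 Ω
X_C = 1/(ωC) = 1269 Ω
Parallel: admittances add. Y = 1/R + 1/(jωL) + jωC
Y = (0.0005747 − j0.0008689) S
|Y| = 0.001042 S → |Z| = 1/|Y| = 959.9 Ω, ∠Z = −∠Y = 56.52°
cos φ = cos(56.52°) = 0.5517

0.5517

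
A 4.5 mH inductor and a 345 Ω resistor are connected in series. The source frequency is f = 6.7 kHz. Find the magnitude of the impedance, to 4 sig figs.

ω = 2πf = 42100 rad/s
X_L = ωL = 189.4 Ω
Z = 345.0 + j189.4 Ω
|Z| = √(345.0² + 189.4²) = 393.6 Ω

393.6 Ω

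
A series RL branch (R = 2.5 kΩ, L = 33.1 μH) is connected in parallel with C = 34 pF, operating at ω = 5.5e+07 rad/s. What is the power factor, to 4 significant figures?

0.1538

X_L = ωL = 1820 Ω
X_C = 1/(ωC) = 534.8 Ω
Branch 1 (R+jX_L): Z₁ = 2500 + j1820 Ω, |Z₁| = 3093 Ω
Branch 2 (−jX_C): Z₂ = −j534.8 Ω
Parallel: Z = Z₁Z₂/(Z₁+Z₂), |Z| = 588.3 Ω, ∠Z = -81.15°
cos φ = cos(-81.15°) = 0.1538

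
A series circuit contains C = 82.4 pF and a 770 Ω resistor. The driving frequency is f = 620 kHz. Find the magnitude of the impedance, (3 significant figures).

3210 Ω

ω = 2πf = 3.896e+06 rad/s
X_C = 1/(ωC) = 3120 Ω
Z = 770 − j3120 Ω
|Z| = √(770² + 3120²) = 3210 Ω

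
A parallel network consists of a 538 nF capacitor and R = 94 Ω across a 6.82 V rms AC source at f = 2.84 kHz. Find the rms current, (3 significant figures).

ω = 2πf = 17840 rad/s
X_C = 1/(ωC) = 104 Ω
Parallel: admittances add. Y = 1/R + jωC
Y = (0.0106 + j0.00960) S
|Y| = 0.0143 S → |Z| = 1/|Y| = 69.8 Ω, ∠Z = −∠Y = -42.1°
I = V/|Z| = 6.82/69.8 = 97.7 mA

97.7 mA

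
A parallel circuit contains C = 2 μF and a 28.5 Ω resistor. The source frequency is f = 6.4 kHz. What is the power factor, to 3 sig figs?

ω = 2πf = 40210 rad/s
X_C = 1/(ωC) = 12.4 Ω
Parallel: admittances add. Y = 1/R + jωC
Y = (0.0351 + j0.0804) S
|Y| = 0.0877 S → |Z| = 1/|Y| = 11.4 Ω, ∠Z = −∠Y = -66.4°
cos φ = cos(-66.4°) = 0.400

0.400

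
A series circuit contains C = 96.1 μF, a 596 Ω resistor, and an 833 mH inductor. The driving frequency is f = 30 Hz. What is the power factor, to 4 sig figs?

ω = 2πf = 188.5 rad/s
X_L = ωL = 157.0 Ω
X_C = 1/(ωC) = 55.20 Ω
Net reactance X = X_L − X_C = 101.8 Ω
Z = 596.0 + j101.8 Ω
|Z| = √(596.0² + 101.8²) = 604.6 Ω
∠Z = arctan(101.8/596.0) = 9.694°
cos φ = cos(9.694°) = 0.9857

0.9857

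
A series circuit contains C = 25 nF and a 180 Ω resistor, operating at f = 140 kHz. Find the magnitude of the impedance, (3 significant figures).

186 Ω

ω = 2πf = 879600 rad/s
X_C = 1/(ωC) = 45.5 Ω
Z = 180 − j45.5 Ω
|Z| = √(180² + 45.5²) = 186 Ω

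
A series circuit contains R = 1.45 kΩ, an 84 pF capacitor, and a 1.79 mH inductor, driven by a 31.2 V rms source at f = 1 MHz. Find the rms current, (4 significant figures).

3.297 mA

ω = 2πf = 6.283e+06 rad/s
X_L = ωL = 11250 Ω
X_C = 1/(ωC) = 1895 Ω
Net reactance X = X_L − X_C = 9352 Ω
Z = 1450 + j9352 Ω
|Z| = √(1450² + 9352²) = 9464 Ω
I = V/|Z| = 31.2/9464 = 3.297 mA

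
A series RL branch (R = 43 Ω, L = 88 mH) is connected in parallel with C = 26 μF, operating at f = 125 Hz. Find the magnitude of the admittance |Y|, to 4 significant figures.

ω = 2πf = 785.4 rad/s
X_L = ωL = 69.12 Ω
X_C = 1/(ωC) = 48.97 Ω
Branch 1 (R+jX_L): Z₁ = 43.00 + j69.12 Ω, |Z₁| = 81.40 Ω
Branch 2 (−jX_C): Z₂ = −j48.97 Ω
Parallel: Z = Z₁Z₂/(Z₁+Z₂), |Z| = 83.95 Ω, ∠Z = -56.99°
|Y| = 1/|Z| = 11.91 mS

11.91 mS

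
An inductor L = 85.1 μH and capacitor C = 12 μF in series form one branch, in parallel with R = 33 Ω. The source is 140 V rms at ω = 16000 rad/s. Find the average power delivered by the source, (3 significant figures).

594 W

X_L = ωL = 1.36 Ω
X_C = 1/(ωC) = 5.21 Ω
Branch 1: Z₁ = R = 33.0 Ω
Branch 2 (series LC): Z₂ = j(X_L − X_C) = −j3.85 Ω
Parallel: Z = Z₁Z₂/(Z₁+Z₂), |Z| = 3.82 Ω, ∠Z = -83.4°
I = V/|Z| = 36.6 A
P = VI cos φ = 140 × 36.6 × cos(-83.4°) = 594 W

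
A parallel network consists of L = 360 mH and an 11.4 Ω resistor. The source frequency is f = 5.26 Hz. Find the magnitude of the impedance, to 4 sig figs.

ω = 2πf = 33.05 rad/s
X_L = ωL = 11.90 Ω
Parallel: admittances add. Y = 1/R + 1/(jωL)
Y = (0.08772 − j0.08405) S
|Y| = 0.1215 S → |Z| = 1/|Y| = 8.231 Ω, ∠Z = −∠Y = 43.78°

8.231 Ω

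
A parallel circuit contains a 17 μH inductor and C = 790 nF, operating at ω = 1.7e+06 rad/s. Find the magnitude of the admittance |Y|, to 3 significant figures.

1.31 S

X_L = ωL = 28.9 Ω
X_C = 1/(ωC) = 0.745 Ω
Parallel: admittances add. Y = 1/(jωL) + jωC
Y = (0 + j1.31) S
|Y| = 1.31 S → |Z| = 1/|Y| = 0.764 Ω, ∠Z = −∠Y = -90.0°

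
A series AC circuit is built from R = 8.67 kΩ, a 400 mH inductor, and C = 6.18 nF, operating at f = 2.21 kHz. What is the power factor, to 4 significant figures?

ω = 2πf = 13890 rad/s
X_L = ωL = 5554 Ω
X_C = 1/(ωC) = 11650 Ω
Net reactance X = X_L − X_C = -6099 Ω
Z = 8670 − j6099 Ω
|Z| = √(8670² + 6099²) = 10600 Ω
∠Z = arctan(-6099/8670) = -35.12°
cos φ = cos(-35.12°) = 0.8179

0.8179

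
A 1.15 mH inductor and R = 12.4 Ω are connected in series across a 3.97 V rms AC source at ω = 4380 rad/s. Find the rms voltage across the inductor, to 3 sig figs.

X_L = ωL = 5.04 Ω
Z = 12.4 + j5.04 Ω
|Z| = √(12.4² + 5.04²) = 13.4 Ω
I = V/|Z| = 297 mA
V_L = I·|Z_L| = 0.297 × 5.04 = 1.49 V

1.49 V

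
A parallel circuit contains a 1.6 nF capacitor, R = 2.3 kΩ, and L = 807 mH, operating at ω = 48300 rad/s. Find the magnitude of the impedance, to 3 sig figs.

X_L = ωL = 39000 Ω
X_C = 1/(ωC) = 12900 Ω
Parallel: admittances add. Y = 1/R + 1/(jωL) + jωC
Y = (0.000435 + j5.16e-05) S
|Y| = 0.000438 S → |Z| = 1/|Y| = 2280 Ω, ∠Z = −∠Y = -6.77°

2280 Ω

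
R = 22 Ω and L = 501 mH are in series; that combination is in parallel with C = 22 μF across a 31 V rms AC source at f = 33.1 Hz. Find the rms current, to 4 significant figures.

ω = 2πf = 208.0 rad/s
X_L = ωL = 104.2 Ω
X_C = 1/(ωC) = 218.6 Ω
Branch 1 (R+jX_L): Z₁ = 22.00 + j104.2 Ω, |Z₁| = 106.5 Ω
Branch 2 (−jX_C): Z₂ = −j218.6 Ω
Parallel: Z = Z₁Z₂/(Z₁+Z₂), |Z| = 199.8 Ω, ∠Z = 67.19°
I = V/|Z| = 31/199.8 = 155.1 mA

155.1 mA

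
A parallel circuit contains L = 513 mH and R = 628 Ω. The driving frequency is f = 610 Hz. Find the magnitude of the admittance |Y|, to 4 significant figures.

ω = 2πf = 3833 rad/s
X_L = ωL = 1966 Ω
Parallel: admittances add. Y = 1/R + 1/(jωL)
Y = (0.001592 − j0.0005086) S
|Y| = 0.001672 S → |Z| = 1/|Y| = 598.2 Ω, ∠Z = −∠Y = 17.71°

1.672 mS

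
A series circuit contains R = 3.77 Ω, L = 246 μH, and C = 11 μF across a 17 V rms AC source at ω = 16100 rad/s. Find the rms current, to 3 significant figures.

4.12 A

X_L = ωL = 3.96 Ω
X_C = 1/(ωC) = 5.65 Ω
Net reactance X = X_L − X_C = -1.69 Ω
Z = 3.77 − j1.69 Ω
|Z| = √(3.77² + 1.69²) = 4.13 Ω
I = V/|Z| = 17/4.13 = 4.12 A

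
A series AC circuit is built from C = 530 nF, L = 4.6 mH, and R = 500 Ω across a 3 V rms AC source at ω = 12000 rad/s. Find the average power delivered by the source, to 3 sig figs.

17.3 mW

X_L = ωL = 55.2 Ω
X_C = 1/(ωC) = 157 Ω
Net reactance X = X_L − X_C = -102 Ω
Z = 500 − j102 Ω
|Z| = √(500² + 102²) = 510 Ω
∠Z = arctan(-102/500) = -11.5°
I = V/|Z| = 5.88 mA
P = VI cos φ = 3 × 0.00588 × cos(-11.5°) = 17.3 mW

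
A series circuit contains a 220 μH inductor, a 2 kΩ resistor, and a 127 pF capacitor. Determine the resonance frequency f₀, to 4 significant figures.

ω₀ = 1/√(LC) = 1/√(0.00022 × 1.27e-10) = 5.983e+06 rad/s
f₀ = ω₀/(2π) = 952.2 kHz

952.2 kHz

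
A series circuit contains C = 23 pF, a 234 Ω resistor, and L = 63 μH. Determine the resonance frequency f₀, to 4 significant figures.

ω₀ = 1/√(LC) = 1/√(6.3e-05 × 2.3e-11) = 2.627e+07 rad/s
f₀ = ω₀/(2π) = 4.181 MHz

4.181 MHz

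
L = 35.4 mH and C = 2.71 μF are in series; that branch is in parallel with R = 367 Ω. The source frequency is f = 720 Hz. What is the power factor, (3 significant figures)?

0.209

ω = 2πf = 4524 rad/s
X_L = ωL = 160 Ω
X_C = 1/(ωC) = 81.6 Ω
Branch 1: Z₁ = R = 367 Ω
Branch 2 (series LC): Z₂ = j(X_L − X_C) = j78.6 Ω
Parallel: Z = Z₁Z₂/(Z₁+Z₂), |Z| = 76.8 Ω, ∠Z = 77.9°
cos φ = cos(77.9°) = 0.209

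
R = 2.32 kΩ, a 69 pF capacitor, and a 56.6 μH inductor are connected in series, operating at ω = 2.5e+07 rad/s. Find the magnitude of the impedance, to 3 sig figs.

2470 Ω

X_L = ωL = 1420 Ω
X_C = 1/(ωC) = 580 Ω
Net reactance X = X_L − X_C = 835 Ω
Z = 2320 + j835 Ω
|Z| = √(2320² + 835²) = 2470 Ω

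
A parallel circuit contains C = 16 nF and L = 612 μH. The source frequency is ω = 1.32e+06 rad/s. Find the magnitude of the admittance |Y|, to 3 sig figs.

19.9 mS

X_L = ωL = 808 Ω
X_C = 1/(ωC) = 47.3 Ω
Parallel: admittances add. Y = 1/(jωL) + jωC
Y = (0 + j0.0199) S
|Y| = 0.0199 S → |Z| = 1/|Y| = 50.3 Ω, ∠Z = −∠Y = -90.0°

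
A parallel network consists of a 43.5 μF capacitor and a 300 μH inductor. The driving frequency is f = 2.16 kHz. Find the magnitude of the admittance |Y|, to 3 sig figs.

ω = 2πf = 13570 rad/s
X_L = ωL = 4.07 Ω
X_C = 1/(ωC) = 1.69 Ω
Parallel: admittances add. Y = 1/(jωL) + jωC
Y = (0 + j0.345) S
|Y| = 0.345 S → |Z| = 1/|Y| = 2.90 Ω, ∠Z = −∠Y = -90.0°

345 mS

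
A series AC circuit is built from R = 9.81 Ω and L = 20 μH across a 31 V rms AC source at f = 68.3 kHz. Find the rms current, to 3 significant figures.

2.38 A

ω = 2πf = 429100 rad/s
X_L = ωL = 8.58 Ω
Z = 9.81 + j8.58 Ω
|Z| = √(9.81² + 8.58²) = 13.0 Ω
I = V/|Z| = 31/13.0 = 2.38 A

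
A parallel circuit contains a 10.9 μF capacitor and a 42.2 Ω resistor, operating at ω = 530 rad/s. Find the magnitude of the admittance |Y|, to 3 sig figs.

X_C = 1/(ωC) = 173 Ω
Parallel: admittances add. Y = 1/R + jωC
Y = (0.0237 + j0.00578) S
|Y| = 0.0244 S → |Z| = 1/|Y| = 41.0 Ω, ∠Z = −∠Y = -13.7°

24.4 mS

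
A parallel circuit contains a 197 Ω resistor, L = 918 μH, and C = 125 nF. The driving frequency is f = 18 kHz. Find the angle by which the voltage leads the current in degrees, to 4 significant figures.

-41.59°

ω = 2πf = 113100 rad/s
X_L = ωL = 103.8 Ω
X_C = 1/(ωC) = 70.74 Ω
Parallel: admittances add. Y = 1/R + 1/(jωL) + jωC
Y = (0.005076 + j0.004505) S
|Y| = 0.006787 S → |Z| = 1/|Y| = 147.3 Ω, ∠Z = −∠Y = -41.59°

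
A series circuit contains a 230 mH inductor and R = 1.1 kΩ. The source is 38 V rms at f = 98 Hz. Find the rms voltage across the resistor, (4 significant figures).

37.69 V

ω = 2πf = 615.8 rad/s
X_L = ωL = 141.6 Ω
Z = 1100 + j141.6 Ω
|Z| = √(1100² + 141.6²) = 1109 Ω
I = V/|Z| = 34.26 mA
V_R = I·|Z_R| = 0.03426 × 1100 = 37.69 V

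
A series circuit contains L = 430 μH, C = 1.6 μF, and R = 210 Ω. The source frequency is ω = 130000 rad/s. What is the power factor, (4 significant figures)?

X_L = ωL = 55.90 Ω
X_C = 1/(ωC) = 4.808 Ω
Net reactance X = X_L − X_C = 51.09 Ω
Z = 210.0 + j51.09 Ω
|Z| = √(210.0² + 51.09²) = 216.1 Ω
∠Z = arctan(51.09/210.0) = 13.67°
cos φ = cos(13.67°) = 0.9717

0.9717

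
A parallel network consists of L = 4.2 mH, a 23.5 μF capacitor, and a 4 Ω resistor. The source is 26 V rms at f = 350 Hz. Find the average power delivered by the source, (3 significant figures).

ω = 2πf = 2199 rad/s
X_L = ωL = 9.24 Ω
X_C = 1/(ωC) = 19.4 Ω
Parallel: admittances add. Y = 1/R + 1/(jωL) + jωC
Y = (0.250 − j0.0566) S
|Y| = 0.256 S → |Z| = 1/|Y| = 3.90 Ω, ∠Z = −∠Y = 12.8°
I = V/|Z| = 6.66 A
P = VI cos φ = 26 × 6.66 × cos(12.8°) = 169 W

169 W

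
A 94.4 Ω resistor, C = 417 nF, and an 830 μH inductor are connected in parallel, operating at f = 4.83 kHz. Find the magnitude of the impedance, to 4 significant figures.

34.43 Ω

ω = 2πf = 30350 rad/s
X_L = ωL = 25.19 Ω
X_C = 1/(ωC) = 79.02 Ω
Parallel: admittances add. Y = 1/R + 1/(jωL) + jωC
Y = (0.01059 − j0.02705) S
|Y| = 0.02905 S → |Z| = 1/|Y| = 34.43 Ω, ∠Z = −∠Y = 68.61°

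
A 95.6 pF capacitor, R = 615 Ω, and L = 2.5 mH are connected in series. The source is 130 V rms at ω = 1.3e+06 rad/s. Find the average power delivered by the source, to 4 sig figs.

444.5 mW

X_L = ωL = 3250 Ω
X_C = 1/(ωC) = 8046 Ω
Net reactance X = X_L − X_C = -4796 Ω
Z = 615.0 − j4796 Ω
|Z| = √(615.0² + 4796²) = 4836 Ω
∠Z = arctan(-4796/615.0) = -82.69°
I = V/|Z| = 26.88 mA
P = VI cos φ = 130 × 0.02688 × cos(-82.69°) = 444.5 mW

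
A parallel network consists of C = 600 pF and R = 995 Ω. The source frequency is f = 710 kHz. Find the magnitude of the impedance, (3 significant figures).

350 Ω

ω = 2πf = 4.461e+06 rad/s
X_C = 1/(ωC) = 374 Ω
Parallel: admittances add. Y = 1/R + jωC
Y = (0.00101 + j0.00268) S
|Y| = 0.00286 S → |Z| = 1/|Y| = 350 Ω, ∠Z = −∠Y = -69.4°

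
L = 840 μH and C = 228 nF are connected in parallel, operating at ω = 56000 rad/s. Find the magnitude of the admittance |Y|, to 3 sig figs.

8.49 mS

X_L = ωL = 47.0 Ω
X_C = 1/(ωC) = 78.3 Ω
Parallel: admittances add. Y = 1/(jωL) + jωC
Y = (0 − j0.00849) S
|Y| = 0.00849 S → |Z| = 1/|Y| = 118 Ω, ∠Z = −∠Y = 90.0°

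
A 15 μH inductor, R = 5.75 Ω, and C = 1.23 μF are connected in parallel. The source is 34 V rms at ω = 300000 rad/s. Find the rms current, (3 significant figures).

X_L = ωL = 4.50 Ω
X_C = 1/(ωC) = 2.71 Ω
Parallel: admittances add. Y = 1/R + 1/(jωL) + jωC
Y = (0.174 + j0.147) S
|Y| = 0.228 S → |Z| = 1/|Y| = 4.39 Ω, ∠Z = −∠Y = -40.2°
I = V/|Z| = 34/4.39 = 7.74 A

7.74 A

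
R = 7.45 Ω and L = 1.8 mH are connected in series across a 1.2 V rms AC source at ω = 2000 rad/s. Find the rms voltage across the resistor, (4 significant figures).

1.080 V

X_L = ωL = 3.600 Ω
Z = 7.450 + j3.600 Ω
|Z| = √(7.450² + 3.600²) = 8.274 Ω
I = V/|Z| = 145.0 mA
V_R = I·|Z_R| = 0.1450 × 7.450 = 1.080 V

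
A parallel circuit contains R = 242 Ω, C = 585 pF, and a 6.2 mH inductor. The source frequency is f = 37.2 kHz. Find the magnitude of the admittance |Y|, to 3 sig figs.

4.17 mS

ω = 2πf = 233700 rad/s
X_L = ωL = 1450 Ω
X_C = 1/(ωC) = 7310 Ω
Parallel: admittances add. Y = 1/R + 1/(jωL) + jωC
Y = (0.00413 − j0.000553) S
|Y| = 0.00417 S → |Z| = 1/|Y| = 240 Ω, ∠Z = −∠Y = 7.63°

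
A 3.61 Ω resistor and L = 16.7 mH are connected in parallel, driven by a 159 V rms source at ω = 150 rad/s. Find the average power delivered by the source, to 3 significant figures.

7.00 kW

X_L = ωL = 2.50 Ω
Parallel: admittances add. Y = 1/R + 1/(jωL)
Y = (0.277 − j0.399) S
|Y| = 0.486 S → |Z| = 1/|Y| = 2.06 Ω, ∠Z = −∠Y = 55.2°
I = V/|Z| = 77.3 A
P = VI cos φ = 159 × 77.3 × cos(55.2°) = 7.00 kW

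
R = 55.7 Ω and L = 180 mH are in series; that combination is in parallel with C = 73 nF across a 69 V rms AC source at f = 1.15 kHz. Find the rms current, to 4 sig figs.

16.71 mA

ω = 2πf = 7226 rad/s
X_L = ωL = 1301 Ω
X_C = 1/(ωC) = 1896 Ω
Branch 1 (R+jX_L): Z₁ = 55.70 + j1301 Ω, |Z₁| = 1302 Ω
Branch 2 (−jX_C): Z₂ = −j1896 Ω
Parallel: Z = Z₁Z₂/(Z₁+Z₂), |Z| = 4128 Ω, ∠Z = 82.20°
I = V/|Z| = 69/4128 = 16.71 mA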